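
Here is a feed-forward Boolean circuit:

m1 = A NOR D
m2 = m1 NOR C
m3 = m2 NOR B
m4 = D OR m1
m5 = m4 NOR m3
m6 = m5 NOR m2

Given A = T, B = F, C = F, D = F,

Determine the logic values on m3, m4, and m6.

m3 = F; m4 = F; m6 = F

m1 = A NOR D = T NOR F = F
m2 = m1 NOR C = F NOR F = T
m3 = m2 NOR B = T NOR F = F
m4 = D OR m1 = F OR F = F
m5 = m4 NOR m3 = F NOR F = T
m6 = m5 NOR m2 = T NOR T = F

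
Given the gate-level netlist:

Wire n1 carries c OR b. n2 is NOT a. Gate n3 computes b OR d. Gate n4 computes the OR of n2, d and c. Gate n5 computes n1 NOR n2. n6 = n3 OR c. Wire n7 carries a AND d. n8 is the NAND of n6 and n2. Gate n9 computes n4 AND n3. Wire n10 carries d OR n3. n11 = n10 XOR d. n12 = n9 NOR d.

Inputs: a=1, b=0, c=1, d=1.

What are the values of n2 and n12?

n2 = NOT a = NOT 1 = 0
n3 = b OR d = 0 OR 1 = 1
n4 = n2 OR d OR c = 0 OR 1 OR 1 = 1
n9 = n4 AND n3 = 1 AND 1 = 1
n12 = n9 NOR d = 1 NOR 1 = 0

n2 = 0  n12 = 0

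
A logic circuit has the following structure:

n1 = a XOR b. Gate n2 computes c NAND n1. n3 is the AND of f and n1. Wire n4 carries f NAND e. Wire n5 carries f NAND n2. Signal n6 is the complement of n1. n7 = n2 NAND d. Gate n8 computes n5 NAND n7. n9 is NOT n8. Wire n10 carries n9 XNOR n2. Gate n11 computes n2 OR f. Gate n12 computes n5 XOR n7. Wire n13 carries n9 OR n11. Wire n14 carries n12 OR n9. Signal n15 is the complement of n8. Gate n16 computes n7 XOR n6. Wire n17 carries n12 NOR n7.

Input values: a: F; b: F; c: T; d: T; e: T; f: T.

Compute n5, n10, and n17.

n1 = a XOR b = F XOR F = F
n2 = c NAND n1 = T NAND F = T
n5 = f NAND n2 = T NAND T = F
n7 = n2 NAND d = T NAND T = F
n8 = n5 NAND n7 = F NAND F = T
n9 = NOT n8 = NOT T = F
n10 = n9 XNOR n2 = F XNOR T = F
n12 = n5 XOR n7 = F XOR F = F
n17 = n12 NOR n7 = F NOR F = T

n5 = F, n10 = F, n17 = T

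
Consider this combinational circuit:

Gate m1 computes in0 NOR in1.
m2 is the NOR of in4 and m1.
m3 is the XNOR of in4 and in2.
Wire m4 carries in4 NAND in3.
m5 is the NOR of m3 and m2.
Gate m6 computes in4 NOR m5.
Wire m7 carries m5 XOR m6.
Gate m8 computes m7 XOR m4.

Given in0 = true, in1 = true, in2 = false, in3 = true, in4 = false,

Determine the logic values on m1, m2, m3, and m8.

m1 = in0 NOR in1 = true NOR true = false
m2 = in4 NOR m1 = false NOR false = true
m3 = in4 XNOR in2 = false XNOR false = true
m4 = in4 NAND in3 = false NAND true = true
m5 = m3 NOR m2 = true NOR true = false
m6 = in4 NOR m5 = false NOR false = true
m7 = m5 XOR m6 = false XOR true = true
m8 = m7 XOR m4 = true XOR true = false

m1 = false; m2 = true; m3 = true; m8 = false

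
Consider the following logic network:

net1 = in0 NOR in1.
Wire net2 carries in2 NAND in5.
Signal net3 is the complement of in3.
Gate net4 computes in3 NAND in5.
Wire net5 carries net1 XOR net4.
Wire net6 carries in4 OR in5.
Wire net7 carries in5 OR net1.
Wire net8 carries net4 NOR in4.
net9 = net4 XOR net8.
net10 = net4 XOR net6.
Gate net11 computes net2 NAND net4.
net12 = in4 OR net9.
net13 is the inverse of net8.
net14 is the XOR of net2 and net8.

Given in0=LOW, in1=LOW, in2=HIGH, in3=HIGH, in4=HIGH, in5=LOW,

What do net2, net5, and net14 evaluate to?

net2 = HIGH  net5 = LOW  net14 = HIGH

net1 = in0 NOR in1 = LOW NOR LOW = HIGH
net2 = in2 NAND in5 = HIGH NAND LOW = HIGH
net4 = in3 NAND in5 = HIGH NAND LOW = HIGH
net5 = net1 XOR net4 = HIGH XOR HIGH = LOW
net8 = net4 NOR in4 = HIGH NOR HIGH = LOW
net14 = net2 XOR net8 = HIGH XOR LOW = HIGH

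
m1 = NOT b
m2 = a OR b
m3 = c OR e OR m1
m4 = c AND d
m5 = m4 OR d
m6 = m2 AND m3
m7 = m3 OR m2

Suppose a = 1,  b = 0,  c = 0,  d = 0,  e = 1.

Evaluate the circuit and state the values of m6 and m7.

m6 = 1  m7 = 1

m1 = NOT b = NOT 0 = 1
m2 = a OR b = 1 OR 0 = 1
m3 = c OR e OR m1 = 0 OR 1 OR 1 = 1
m6 = m2 AND m3 = 1 AND 1 = 1
m7 = m3 OR m2 = 1 OR 1 = 1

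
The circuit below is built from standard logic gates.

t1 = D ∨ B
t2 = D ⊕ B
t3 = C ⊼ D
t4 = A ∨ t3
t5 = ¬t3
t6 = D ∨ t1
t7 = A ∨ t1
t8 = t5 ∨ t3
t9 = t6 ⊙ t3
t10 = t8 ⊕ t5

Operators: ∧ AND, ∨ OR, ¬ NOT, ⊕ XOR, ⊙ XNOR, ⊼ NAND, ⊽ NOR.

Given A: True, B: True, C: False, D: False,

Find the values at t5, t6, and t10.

t5 = False, t6 = True, t10 = True

t1 = D OR B = False OR True = True
t3 = C NAND D = False NAND False = True
t5 = NOT t3 = NOT True = False
t6 = D OR t1 = False OR True = True
t8 = t5 OR t3 = False OR True = True
t10 = t8 XOR t5 = True XOR False = True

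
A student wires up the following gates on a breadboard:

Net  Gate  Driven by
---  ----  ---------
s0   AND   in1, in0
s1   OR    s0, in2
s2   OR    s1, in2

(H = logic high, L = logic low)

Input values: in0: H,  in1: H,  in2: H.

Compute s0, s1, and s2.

s0 = H, s1 = H, s2 = H

s0 = in1 AND in0 = H AND H = H
s1 = s0 OR in2 = H OR H = H
s2 = s1 OR in2 = H OR H = H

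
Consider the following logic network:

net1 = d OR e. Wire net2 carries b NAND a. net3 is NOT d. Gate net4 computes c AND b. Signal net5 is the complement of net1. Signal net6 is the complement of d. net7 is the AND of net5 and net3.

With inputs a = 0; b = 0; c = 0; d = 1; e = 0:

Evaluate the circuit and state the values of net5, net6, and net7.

net1 = d OR e = 1 OR 0 = 1
net3 = NOT d = NOT 1 = 0
net5 = NOT net1 = NOT 1 = 0
net6 = NOT d = NOT 1 = 0
net7 = net5 AND net3 = 0 AND 0 = 0

net5 = 0, net6 = 0, net7 = 0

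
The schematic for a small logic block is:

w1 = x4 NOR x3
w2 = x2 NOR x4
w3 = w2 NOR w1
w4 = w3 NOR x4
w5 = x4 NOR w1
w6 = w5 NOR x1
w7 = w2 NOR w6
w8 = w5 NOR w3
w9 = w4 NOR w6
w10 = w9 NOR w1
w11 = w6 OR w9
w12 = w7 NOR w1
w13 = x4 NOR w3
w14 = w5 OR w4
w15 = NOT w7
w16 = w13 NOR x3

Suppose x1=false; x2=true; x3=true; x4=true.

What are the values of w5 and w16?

w1 = x4 NOR x3 = true NOR true = false
w2 = x2 NOR x4 = true NOR true = false
w3 = w2 NOR w1 = false NOR false = true
w5 = x4 NOR w1 = true NOR false = false
w13 = x4 NOR w3 = true NOR true = false
w16 = w13 NOR x3 = false NOR true = false

w5 = false, w16 = false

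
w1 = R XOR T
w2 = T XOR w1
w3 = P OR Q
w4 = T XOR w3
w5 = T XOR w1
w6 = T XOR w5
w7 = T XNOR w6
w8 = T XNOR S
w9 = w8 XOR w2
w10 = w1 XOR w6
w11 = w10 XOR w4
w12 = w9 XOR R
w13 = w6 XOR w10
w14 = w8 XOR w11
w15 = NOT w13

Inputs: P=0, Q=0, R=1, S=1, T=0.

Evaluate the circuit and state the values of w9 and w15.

w1 = R XOR T = 1 XOR 0 = 1
w2 = T XOR w1 = 0 XOR 1 = 1
w5 = T XOR w1 = 0 XOR 1 = 1
w6 = T XOR w5 = 0 XOR 1 = 1
w8 = T XNOR S = 0 XNOR 1 = 0
w9 = w8 XOR w2 = 0 XOR 1 = 1
w10 = w1 XOR w6 = 1 XOR 1 = 0
w13 = w6 XOR w10 = 1 XOR 0 = 1
w15 = NOT w13 = NOT 1 = 0

w9 = 1; w15 = 0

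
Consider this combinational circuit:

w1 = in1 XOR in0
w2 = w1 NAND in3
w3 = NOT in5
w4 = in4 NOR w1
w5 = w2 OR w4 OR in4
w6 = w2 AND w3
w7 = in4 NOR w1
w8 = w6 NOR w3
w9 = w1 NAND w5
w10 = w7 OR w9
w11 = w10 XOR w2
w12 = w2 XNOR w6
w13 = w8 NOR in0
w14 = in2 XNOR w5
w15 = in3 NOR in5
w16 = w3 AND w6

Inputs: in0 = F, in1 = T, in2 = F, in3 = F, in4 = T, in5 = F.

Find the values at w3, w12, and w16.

w3 = T  w12 = T  w16 = T

w1 = in1 XOR in0 = T XOR F = T
w2 = w1 NAND in3 = T NAND F = T
w3 = NOT in5 = NOT F = T
w6 = w2 AND w3 = T AND T = T
w12 = w2 XNOR w6 = T XNOR T = T
w16 = w3 AND w6 = T AND T = T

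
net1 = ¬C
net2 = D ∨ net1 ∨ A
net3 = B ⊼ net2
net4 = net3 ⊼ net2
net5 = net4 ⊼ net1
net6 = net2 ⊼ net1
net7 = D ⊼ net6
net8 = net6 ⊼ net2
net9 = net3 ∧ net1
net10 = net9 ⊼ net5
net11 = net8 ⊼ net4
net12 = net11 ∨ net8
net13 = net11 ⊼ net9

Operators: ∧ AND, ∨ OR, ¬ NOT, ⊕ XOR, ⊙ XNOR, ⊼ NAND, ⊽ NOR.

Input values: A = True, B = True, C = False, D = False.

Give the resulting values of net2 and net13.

net1 = NOT C = NOT False = True
net2 = D OR net1 OR A = False OR True OR True = True
net3 = B NAND net2 = True NAND True = False
net4 = net3 NAND net2 = False NAND True = True
net6 = net2 NAND net1 = True NAND True = False
net8 = net6 NAND net2 = False NAND True = True
net9 = net3 AND net1 = False AND True = False
net11 = net8 NAND net4 = True NAND True = False
net13 = net11 NAND net9 = False NAND False = True

net2 = True; net13 = True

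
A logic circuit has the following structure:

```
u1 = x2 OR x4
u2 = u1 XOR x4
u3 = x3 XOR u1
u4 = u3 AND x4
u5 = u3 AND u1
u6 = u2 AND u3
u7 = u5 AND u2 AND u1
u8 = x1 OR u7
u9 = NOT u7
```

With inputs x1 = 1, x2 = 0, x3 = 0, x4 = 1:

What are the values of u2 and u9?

u1 = x2 OR x4 = 0 OR 1 = 1
u2 = u1 XOR x4 = 1 XOR 1 = 0
u3 = x3 XOR u1 = 0 XOR 1 = 1
u5 = u3 AND u1 = 1 AND 1 = 1
u7 = u5 AND u2 AND u1 = 1 AND 0 AND 1 = 0
u9 = NOT u7 = NOT 0 = 1

u2 = 0; u9 = 1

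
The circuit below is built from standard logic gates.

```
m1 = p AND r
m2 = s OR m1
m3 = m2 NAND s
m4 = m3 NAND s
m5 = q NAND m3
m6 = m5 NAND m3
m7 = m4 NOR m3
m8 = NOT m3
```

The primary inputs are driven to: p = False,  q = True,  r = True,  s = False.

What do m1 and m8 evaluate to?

m1 = False; m8 = False

m1 = p AND r = False AND True = False
m2 = s OR m1 = False OR False = False
m3 = m2 NAND s = False NAND False = True
m8 = NOT m3 = NOT True = False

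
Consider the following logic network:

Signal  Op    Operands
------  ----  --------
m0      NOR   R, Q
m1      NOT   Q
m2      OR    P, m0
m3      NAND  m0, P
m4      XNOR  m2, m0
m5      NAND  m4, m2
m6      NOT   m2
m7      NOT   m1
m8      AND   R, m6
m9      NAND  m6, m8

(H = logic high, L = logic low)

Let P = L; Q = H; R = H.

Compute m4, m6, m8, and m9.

m0 = R NOR Q = H NOR H = L
m2 = P OR m0 = L OR L = L
m4 = m2 XNOR m0 = L XNOR L = H
m6 = NOT m2 = NOT L = H
m8 = R AND m6 = H AND H = H
m9 = m6 NAND m8 = H NAND H = L

m4 = H  m6 = H  m8 = H  m9 = L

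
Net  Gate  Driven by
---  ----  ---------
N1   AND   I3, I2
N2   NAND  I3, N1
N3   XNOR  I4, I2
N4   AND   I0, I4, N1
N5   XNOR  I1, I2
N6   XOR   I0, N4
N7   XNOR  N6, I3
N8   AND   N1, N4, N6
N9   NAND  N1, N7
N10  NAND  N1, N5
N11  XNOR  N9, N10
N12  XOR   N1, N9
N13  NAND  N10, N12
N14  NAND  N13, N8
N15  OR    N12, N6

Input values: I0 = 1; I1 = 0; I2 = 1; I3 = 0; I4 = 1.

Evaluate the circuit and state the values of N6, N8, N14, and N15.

N6 = 1; N8 = 0; N14 = 1; N15 = 1

N1 = I3 AND I2 = 0 AND 1 = 0
N4 = I0 AND I4 AND N1 = 1 AND 1 AND 0 = 0
N5 = I1 XNOR I2 = 0 XNOR 1 = 0
N6 = I0 XOR N4 = 1 XOR 0 = 1
N7 = N6 XNOR I3 = 1 XNOR 0 = 0
N8 = N1 AND N4 AND N6 = 0 AND 0 AND 1 = 0
N9 = N1 NAND N7 = 0 NAND 0 = 1
N10 = N1 NAND N5 = 0 NAND 0 = 1
N12 = N1 XOR N9 = 0 XOR 1 = 1
N13 = N10 NAND N12 = 1 NAND 1 = 0
N14 = N13 NAND N8 = 0 NAND 0 = 1
N15 = N12 OR N6 = 1 OR 1 = 1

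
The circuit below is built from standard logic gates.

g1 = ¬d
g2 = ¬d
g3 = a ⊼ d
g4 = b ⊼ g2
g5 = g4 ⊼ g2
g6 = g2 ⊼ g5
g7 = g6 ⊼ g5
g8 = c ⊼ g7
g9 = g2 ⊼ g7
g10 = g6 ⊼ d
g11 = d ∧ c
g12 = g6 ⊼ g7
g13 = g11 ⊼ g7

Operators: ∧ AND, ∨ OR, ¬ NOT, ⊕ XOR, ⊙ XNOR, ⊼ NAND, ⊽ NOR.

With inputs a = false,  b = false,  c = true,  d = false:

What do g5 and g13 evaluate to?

g5 = false, g13 = true

g2 = NOT d = NOT false = true
g4 = b NAND g2 = false NAND true = true
g5 = g4 NAND g2 = true NAND true = false
g6 = g2 NAND g5 = true NAND false = true
g7 = g6 NAND g5 = true NAND false = true
g11 = d AND c = false AND true = false
g13 = g11 NAND g7 = false NAND true = true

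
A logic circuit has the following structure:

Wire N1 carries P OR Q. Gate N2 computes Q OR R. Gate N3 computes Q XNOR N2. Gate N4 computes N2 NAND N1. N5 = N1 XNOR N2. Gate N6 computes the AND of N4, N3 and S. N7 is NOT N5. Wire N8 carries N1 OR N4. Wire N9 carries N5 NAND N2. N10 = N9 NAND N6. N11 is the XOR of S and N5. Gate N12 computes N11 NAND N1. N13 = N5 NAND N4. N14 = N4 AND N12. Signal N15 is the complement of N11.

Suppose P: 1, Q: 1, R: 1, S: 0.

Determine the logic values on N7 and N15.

N7 = 0  N15 = 0

N1 = P OR Q = 1 OR 1 = 1
N2 = Q OR R = 1 OR 1 = 1
N5 = N1 XNOR N2 = 1 XNOR 1 = 1
N7 = NOT N5 = NOT 1 = 0
N11 = S XOR N5 = 0 XOR 1 = 1
N15 = NOT N11 = NOT 1 = 0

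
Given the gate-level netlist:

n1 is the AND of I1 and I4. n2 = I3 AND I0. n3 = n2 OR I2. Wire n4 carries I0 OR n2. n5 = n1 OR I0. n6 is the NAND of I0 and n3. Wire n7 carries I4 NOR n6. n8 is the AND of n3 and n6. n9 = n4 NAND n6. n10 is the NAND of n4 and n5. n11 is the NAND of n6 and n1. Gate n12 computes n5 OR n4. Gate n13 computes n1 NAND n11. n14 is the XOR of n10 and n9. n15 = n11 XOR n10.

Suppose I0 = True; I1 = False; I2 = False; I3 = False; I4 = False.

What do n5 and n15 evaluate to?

n1 = I1 AND I4 = False AND False = False
n2 = I3 AND I0 = False AND True = False
n3 = n2 OR I2 = False OR False = False
n4 = I0 OR n2 = True OR False = True
n5 = n1 OR I0 = False OR True = True
n6 = I0 NAND n3 = True NAND False = True
n10 = n4 NAND n5 = True NAND True = False
n11 = n6 NAND n1 = True NAND False = True
n15 = n11 XOR n10 = True XOR False = True

n5 = True, n15 = True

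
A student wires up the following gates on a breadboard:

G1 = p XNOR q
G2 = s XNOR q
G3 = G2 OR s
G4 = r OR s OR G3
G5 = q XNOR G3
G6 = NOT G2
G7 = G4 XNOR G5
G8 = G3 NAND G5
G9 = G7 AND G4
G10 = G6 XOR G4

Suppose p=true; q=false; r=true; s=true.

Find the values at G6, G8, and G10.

G2 = s XNOR q = true XNOR false = false
G3 = G2 OR s = false OR true = true
G4 = r OR s OR G3 = true OR true OR true = true
G5 = q XNOR G3 = false XNOR true = false
G6 = NOT G2 = NOT false = true
G8 = G3 NAND G5 = true NAND false = true
G10 = G6 XOR G4 = true XOR true = false

G6 = true, G8 = true, G10 = false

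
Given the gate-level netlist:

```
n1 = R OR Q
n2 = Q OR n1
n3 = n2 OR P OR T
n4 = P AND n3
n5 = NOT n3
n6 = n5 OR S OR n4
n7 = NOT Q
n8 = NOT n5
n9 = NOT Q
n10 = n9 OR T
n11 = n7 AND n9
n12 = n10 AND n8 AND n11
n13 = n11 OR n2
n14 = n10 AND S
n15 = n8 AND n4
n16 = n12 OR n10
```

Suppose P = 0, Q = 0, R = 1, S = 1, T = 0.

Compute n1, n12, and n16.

n1 = 1, n12 = 1, n16 = 1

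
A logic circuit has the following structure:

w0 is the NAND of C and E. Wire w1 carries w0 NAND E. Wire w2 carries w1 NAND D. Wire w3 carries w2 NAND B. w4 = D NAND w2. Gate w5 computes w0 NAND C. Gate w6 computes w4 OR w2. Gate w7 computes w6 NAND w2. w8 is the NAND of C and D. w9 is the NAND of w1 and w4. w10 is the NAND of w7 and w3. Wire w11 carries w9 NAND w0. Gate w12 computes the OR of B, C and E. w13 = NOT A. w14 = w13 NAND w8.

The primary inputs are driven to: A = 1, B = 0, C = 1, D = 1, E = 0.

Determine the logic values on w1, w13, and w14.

w0 = C NAND E = 1 NAND 0 = 1
w1 = w0 NAND E = 1 NAND 0 = 1
w8 = C NAND D = 1 NAND 1 = 0
w13 = NOT A = NOT 1 = 0
w14 = w13 NAND w8 = 0 NAND 0 = 1

w1 = 1, w13 = 0, w14 = 1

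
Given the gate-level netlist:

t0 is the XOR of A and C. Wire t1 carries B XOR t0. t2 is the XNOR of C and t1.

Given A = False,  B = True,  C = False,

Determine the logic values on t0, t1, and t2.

t0 = A XOR C = False XOR False = False
t1 = B XOR t0 = True XOR False = True
t2 = C XNOR t1 = False XNOR True = False

t0 = False, t1 = True, t2 = False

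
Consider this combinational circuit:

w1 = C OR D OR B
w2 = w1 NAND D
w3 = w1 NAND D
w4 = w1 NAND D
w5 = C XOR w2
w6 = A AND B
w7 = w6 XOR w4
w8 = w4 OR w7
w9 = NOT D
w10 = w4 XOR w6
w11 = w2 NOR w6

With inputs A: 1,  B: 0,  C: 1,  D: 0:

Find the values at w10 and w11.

w1 = C OR D OR B = 1 OR 0 OR 0 = 1
w2 = w1 NAND D = 1 NAND 0 = 1
w4 = w1 NAND D = 1 NAND 0 = 1
w6 = A AND B = 1 AND 0 = 0
w10 = w4 XOR w6 = 1 XOR 0 = 1
w11 = w2 NOR w6 = 1 NOR 0 = 0

w10 = 1, w11 = 0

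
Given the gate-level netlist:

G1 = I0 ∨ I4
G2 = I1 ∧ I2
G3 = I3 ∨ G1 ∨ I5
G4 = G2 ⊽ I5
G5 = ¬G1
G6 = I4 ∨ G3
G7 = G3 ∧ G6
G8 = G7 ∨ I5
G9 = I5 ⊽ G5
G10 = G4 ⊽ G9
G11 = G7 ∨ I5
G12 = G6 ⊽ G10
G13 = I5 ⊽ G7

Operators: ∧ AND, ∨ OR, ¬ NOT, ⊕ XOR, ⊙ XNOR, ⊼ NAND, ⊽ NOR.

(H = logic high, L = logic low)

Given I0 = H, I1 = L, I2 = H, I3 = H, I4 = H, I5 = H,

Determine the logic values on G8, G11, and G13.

G8 = H, G11 = H, G13 = L

G1 = I0 OR I4 = H OR H = H
G3 = I3 OR G1 OR I5 = H OR H OR H = H
G6 = I4 OR G3 = H OR H = H
G7 = G3 AND G6 = H AND H = H
G8 = G7 OR I5 = H OR H = H
G11 = G7 OR I5 = H OR H = H
G13 = I5 NOR G7 = H NOR H = L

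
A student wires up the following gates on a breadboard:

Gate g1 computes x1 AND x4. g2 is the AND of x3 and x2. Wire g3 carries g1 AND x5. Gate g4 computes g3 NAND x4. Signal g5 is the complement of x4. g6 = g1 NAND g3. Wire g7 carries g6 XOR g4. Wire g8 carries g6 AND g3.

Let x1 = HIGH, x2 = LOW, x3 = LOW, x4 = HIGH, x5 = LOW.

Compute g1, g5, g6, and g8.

g1 = x1 AND x4 = HIGH AND HIGH = HIGH
g3 = g1 AND x5 = HIGH AND LOW = LOW
g5 = NOT x4 = NOT HIGH = LOW
g6 = g1 NAND g3 = HIGH NAND LOW = HIGH
g8 = g6 AND g3 = HIGH AND LOW = LOW

g1 = HIGH, g5 = LOW, g6 = HIGH, g8 = LOW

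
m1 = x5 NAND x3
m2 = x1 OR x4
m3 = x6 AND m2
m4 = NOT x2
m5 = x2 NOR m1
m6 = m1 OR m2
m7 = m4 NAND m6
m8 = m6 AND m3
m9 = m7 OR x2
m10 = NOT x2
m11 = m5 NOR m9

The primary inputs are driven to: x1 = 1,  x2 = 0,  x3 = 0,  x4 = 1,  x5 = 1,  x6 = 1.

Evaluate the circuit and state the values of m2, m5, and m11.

m1 = x5 NAND x3 = 1 NAND 0 = 1
m2 = x1 OR x4 = 1 OR 1 = 1
m4 = NOT x2 = NOT 0 = 1
m5 = x2 NOR m1 = 0 NOR 1 = 0
m6 = m1 OR m2 = 1 OR 1 = 1
m7 = m4 NAND m6 = 1 NAND 1 = 0
m9 = m7 OR x2 = 0 OR 0 = 0
m11 = m5 NOR m9 = 0 NOR 0 = 1

m2 = 1  m5 = 0  m11 = 1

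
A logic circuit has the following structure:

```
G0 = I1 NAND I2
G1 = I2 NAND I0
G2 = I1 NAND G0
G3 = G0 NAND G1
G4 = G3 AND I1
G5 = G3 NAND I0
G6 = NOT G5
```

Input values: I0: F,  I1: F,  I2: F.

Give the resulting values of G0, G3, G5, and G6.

G0 = T, G3 = F, G5 = T, G6 = F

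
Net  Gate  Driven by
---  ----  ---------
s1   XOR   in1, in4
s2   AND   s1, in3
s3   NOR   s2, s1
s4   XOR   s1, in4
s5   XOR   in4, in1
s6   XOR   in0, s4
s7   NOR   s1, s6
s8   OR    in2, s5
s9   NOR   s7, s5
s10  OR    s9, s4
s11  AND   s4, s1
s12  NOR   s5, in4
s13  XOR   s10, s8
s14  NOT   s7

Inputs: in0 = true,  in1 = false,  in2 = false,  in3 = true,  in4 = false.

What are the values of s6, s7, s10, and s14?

s6 = true, s7 = false, s10 = true, s14 = true

s1 = in1 XOR in4 = false XOR false = false
s4 = s1 XOR in4 = false XOR false = false
s5 = in4 XOR in1 = false XOR false = false
s6 = in0 XOR s4 = true XOR false = true
s7 = s1 NOR s6 = false NOR true = false
s9 = s7 NOR s5 = false NOR false = true
s10 = s9 OR s4 = true OR false = true
s14 = NOT s7 = NOT false = true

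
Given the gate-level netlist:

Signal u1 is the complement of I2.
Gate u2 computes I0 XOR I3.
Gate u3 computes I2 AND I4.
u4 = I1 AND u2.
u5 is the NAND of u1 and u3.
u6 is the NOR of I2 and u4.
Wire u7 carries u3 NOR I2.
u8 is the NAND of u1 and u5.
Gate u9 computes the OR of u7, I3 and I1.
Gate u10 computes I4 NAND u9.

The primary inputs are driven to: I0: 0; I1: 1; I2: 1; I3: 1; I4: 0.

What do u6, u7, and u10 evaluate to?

u2 = I0 XOR I3 = 0 XOR 1 = 1
u3 = I2 AND I4 = 1 AND 0 = 0
u4 = I1 AND u2 = 1 AND 1 = 1
u6 = I2 NOR u4 = 1 NOR 1 = 0
u7 = u3 NOR I2 = 0 NOR 1 = 0
u9 = u7 OR I3 OR I1 = 0 OR 1 OR 1 = 1
u10 = I4 NAND u9 = 0 NAND 1 = 1

u6 = 0  u7 = 0  u10 = 1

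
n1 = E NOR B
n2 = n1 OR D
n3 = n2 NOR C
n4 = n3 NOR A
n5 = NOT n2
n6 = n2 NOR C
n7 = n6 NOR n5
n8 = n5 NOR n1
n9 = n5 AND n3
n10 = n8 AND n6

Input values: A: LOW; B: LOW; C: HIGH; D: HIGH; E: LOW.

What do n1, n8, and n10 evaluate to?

n1 = HIGH  n8 = LOW  n10 = LOW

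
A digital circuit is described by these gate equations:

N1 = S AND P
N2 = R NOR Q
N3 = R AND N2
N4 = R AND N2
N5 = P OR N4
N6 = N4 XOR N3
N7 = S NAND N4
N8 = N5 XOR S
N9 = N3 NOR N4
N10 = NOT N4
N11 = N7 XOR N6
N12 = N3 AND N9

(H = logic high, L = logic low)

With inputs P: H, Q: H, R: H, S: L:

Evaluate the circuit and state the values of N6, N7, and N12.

N6 = L, N7 = H, N12 = L

N2 = R NOR Q = H NOR H = L
N3 = R AND N2 = H AND L = L
N4 = R AND N2 = H AND L = L
N6 = N4 XOR N3 = L XOR L = L
N7 = S NAND N4 = L NAND L = H
N9 = N3 NOR N4 = L NOR L = H
N12 = N3 AND N9 = L AND H = L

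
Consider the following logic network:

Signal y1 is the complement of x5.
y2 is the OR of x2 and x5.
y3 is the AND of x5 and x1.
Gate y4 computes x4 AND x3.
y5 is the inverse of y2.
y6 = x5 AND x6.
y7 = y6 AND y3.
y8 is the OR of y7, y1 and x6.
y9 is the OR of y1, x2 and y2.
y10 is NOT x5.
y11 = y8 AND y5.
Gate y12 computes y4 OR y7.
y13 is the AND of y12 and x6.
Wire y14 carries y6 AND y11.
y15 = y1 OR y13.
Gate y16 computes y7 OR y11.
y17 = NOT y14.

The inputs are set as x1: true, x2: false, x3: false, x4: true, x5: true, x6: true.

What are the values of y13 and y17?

y13 = true, y17 = true

y1 = NOT x5 = NOT true = false
y2 = x2 OR x5 = false OR true = true
y3 = x5 AND x1 = true AND true = true
y4 = x4 AND x3 = true AND false = false
y5 = NOT y2 = NOT true = false
y6 = x5 AND x6 = true AND true = true
y7 = y6 AND y3 = true AND true = true
y8 = y7 OR y1 OR x6 = true OR false OR true = true
y11 = y8 AND y5 = true AND false = false
y12 = y4 OR y7 = false OR true = true
y13 = y12 AND x6 = true AND true = true
y14 = y6 AND y11 = true AND false = false
y17 = NOT y14 = NOT false = true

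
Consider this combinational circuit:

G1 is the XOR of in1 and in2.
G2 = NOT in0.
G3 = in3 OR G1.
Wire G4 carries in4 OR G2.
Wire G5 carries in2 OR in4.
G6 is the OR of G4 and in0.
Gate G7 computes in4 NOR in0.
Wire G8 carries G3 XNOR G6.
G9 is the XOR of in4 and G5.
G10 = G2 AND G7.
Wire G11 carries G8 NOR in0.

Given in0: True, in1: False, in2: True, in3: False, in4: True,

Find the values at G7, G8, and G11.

G1 = in1 XOR in2 = False XOR True = True
G2 = NOT in0 = NOT True = False
G3 = in3 OR G1 = False OR True = True
G4 = in4 OR G2 = True OR False = True
G6 = G4 OR in0 = True OR True = True
G7 = in4 NOR in0 = True NOR True = False
G8 = G3 XNOR G6 = True XNOR True = True
G11 = G8 NOR in0 = True NOR True = False

G7 = False  G8 = True  G11 = False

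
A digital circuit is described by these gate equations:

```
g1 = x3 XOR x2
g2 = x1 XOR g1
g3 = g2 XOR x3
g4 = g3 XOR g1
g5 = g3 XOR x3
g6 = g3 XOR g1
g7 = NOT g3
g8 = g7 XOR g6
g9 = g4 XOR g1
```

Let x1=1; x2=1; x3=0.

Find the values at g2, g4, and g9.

g2 = 0  g4 = 1  g9 = 0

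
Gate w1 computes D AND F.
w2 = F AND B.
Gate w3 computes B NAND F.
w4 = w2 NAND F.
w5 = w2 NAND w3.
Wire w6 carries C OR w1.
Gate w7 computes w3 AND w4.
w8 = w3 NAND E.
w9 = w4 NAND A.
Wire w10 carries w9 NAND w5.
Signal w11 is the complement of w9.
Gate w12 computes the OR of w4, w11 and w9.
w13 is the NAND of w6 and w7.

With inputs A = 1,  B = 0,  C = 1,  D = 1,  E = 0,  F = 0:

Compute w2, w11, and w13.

w2 = 0, w11 = 1, w13 = 0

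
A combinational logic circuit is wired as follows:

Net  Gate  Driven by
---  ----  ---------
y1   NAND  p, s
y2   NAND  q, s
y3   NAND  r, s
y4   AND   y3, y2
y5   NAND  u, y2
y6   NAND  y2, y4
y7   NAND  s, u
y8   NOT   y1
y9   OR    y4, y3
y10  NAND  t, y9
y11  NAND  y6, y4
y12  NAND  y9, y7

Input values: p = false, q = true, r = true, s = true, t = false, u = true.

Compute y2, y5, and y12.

y2 = q NAND s = true NAND true = false
y3 = r NAND s = true NAND true = false
y4 = y3 AND y2 = false AND false = false
y5 = u NAND y2 = true NAND false = true
y7 = s NAND u = true NAND true = false
y9 = y4 OR y3 = false OR false = false
y12 = y9 NAND y7 = false NAND false = true

y2 = false, y5 = true, y12 = true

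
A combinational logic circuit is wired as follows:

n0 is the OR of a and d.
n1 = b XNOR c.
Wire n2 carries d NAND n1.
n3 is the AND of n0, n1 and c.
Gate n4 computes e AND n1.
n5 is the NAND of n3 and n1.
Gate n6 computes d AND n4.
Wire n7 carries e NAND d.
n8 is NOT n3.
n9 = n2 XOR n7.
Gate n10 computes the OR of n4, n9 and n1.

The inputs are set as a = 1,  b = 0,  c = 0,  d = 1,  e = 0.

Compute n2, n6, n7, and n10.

n1 = b XNOR c = 0 XNOR 0 = 1
n2 = d NAND n1 = 1 NAND 1 = 0
n4 = e AND n1 = 0 AND 1 = 0
n6 = d AND n4 = 1 AND 0 = 0
n7 = e NAND d = 0 NAND 1 = 1
n9 = n2 XOR n7 = 0 XOR 1 = 1
n10 = n4 OR n9 OR n1 = 0 OR 1 OR 1 = 1

n2 = 0, n6 = 0, n7 = 1, n10 = 1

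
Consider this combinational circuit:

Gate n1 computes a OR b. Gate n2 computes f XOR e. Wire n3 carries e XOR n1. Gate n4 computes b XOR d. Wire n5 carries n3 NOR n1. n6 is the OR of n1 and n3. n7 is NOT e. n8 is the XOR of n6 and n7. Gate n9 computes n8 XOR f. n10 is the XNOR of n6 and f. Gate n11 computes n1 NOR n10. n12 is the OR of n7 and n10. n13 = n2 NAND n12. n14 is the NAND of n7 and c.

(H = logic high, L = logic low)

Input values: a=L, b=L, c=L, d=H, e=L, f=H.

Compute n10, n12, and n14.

n10 = L; n12 = H; n14 = H

n1 = a OR b = L OR L = L
n3 = e XOR n1 = L XOR L = L
n6 = n1 OR n3 = L OR L = L
n7 = NOT e = NOT L = H
n10 = n6 XNOR f = L XNOR H = L
n12 = n7 OR n10 = H OR L = H
n14 = n7 NAND c = H NAND L = H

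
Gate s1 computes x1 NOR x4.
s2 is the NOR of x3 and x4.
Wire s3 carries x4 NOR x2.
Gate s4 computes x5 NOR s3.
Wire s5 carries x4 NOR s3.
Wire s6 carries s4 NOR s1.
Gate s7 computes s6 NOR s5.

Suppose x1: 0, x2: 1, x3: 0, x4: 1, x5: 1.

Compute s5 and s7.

s5 = 0, s7 = 0

s1 = x1 NOR x4 = 0 NOR 1 = 0
s3 = x4 NOR x2 = 1 NOR 1 = 0
s4 = x5 NOR s3 = 1 NOR 0 = 0
s5 = x4 NOR s3 = 1 NOR 0 = 0
s6 = s4 NOR s1 = 0 NOR 0 = 1
s7 = s6 NOR s5 = 1 NOR 0 = 0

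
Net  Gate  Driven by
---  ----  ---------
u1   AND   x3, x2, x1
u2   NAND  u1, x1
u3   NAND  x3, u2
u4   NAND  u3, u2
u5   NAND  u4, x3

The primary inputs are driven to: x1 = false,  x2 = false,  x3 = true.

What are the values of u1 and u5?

u1 = x3 AND x2 AND x1 = true AND false AND false = false
u2 = u1 NAND x1 = false NAND false = true
u3 = x3 NAND u2 = true NAND true = false
u4 = u3 NAND u2 = false NAND true = true
u5 = u4 NAND x3 = true NAND true = false

u1 = false; u5 = false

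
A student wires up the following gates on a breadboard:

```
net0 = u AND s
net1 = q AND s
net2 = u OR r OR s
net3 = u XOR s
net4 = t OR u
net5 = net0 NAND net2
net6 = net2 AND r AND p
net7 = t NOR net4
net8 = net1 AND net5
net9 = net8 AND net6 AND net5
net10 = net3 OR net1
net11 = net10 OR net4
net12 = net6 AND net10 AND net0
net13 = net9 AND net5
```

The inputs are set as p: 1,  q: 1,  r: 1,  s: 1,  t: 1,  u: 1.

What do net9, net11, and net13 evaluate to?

net9 = 0  net11 = 1  net13 = 0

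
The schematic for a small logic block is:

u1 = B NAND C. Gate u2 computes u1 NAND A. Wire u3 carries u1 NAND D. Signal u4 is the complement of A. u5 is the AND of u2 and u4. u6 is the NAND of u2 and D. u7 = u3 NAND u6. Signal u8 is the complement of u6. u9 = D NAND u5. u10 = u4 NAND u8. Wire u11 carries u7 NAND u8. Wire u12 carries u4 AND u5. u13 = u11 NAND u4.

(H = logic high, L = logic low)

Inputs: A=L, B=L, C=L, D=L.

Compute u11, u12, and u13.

u1 = B NAND C = L NAND L = H
u2 = u1 NAND A = H NAND L = H
u3 = u1 NAND D = H NAND L = H
u4 = NOT A = NOT L = H
u5 = u2 AND u4 = H AND H = H
u6 = u2 NAND D = H NAND L = H
u7 = u3 NAND u6 = H NAND H = L
u8 = NOT u6 = NOT H = L
u11 = u7 NAND u8 = L NAND L = H
u12 = u4 AND u5 = H AND H = H
u13 = u11 NAND u4 = H NAND H = L

u11 = H; u12 = H; u13 = L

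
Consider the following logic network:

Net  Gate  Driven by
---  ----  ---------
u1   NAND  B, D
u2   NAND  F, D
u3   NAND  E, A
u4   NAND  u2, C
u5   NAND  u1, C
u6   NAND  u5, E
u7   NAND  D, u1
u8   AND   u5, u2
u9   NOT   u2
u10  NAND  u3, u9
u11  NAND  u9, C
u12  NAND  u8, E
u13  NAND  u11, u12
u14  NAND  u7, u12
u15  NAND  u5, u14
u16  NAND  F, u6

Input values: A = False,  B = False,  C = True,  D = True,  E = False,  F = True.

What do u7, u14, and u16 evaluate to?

u1 = B NAND D = False NAND True = True
u2 = F NAND D = True NAND True = False
u5 = u1 NAND C = True NAND True = False
u6 = u5 NAND E = False NAND False = True
u7 = D NAND u1 = True NAND True = False
u8 = u5 AND u2 = False AND False = False
u12 = u8 NAND E = False NAND False = True
u14 = u7 NAND u12 = False NAND True = True
u16 = F NAND u6 = True NAND True = False

u7 = False, u14 = True, u16 = False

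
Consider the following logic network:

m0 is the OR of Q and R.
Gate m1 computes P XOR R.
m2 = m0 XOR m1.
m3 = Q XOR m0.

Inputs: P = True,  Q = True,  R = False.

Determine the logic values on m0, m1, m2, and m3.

m0 = Q OR R = True OR False = True
m1 = P XOR R = True XOR False = True
m2 = m0 XOR m1 = True XOR True = False
m3 = Q XOR m0 = True XOR True = False

m0 = True  m1 = True  m2 = False  m3 = False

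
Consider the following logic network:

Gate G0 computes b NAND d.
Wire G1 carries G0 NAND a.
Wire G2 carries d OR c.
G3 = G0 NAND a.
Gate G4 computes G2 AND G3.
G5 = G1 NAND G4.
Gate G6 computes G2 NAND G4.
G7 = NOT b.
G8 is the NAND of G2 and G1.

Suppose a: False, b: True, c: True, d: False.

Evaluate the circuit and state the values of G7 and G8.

G0 = b NAND d = True NAND False = True
G1 = G0 NAND a = True NAND False = True
G2 = d OR c = False OR True = True
G7 = NOT b = NOT True = False
G8 = G2 NAND G1 = True NAND True = False

G7 = False; G8 = False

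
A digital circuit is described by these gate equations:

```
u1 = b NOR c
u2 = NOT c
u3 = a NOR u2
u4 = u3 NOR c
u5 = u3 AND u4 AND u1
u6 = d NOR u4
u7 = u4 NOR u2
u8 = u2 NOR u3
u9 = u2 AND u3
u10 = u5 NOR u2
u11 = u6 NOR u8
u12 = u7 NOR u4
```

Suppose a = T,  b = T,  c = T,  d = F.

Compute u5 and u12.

u5 = F, u12 = F

u1 = b NOR c = T NOR T = F
u2 = NOT c = NOT T = F
u3 = a NOR u2 = T NOR F = F
u4 = u3 NOR c = F NOR T = F
u5 = u3 AND u4 AND u1 = F AND F AND F = F
u7 = u4 NOR u2 = F NOR F = T
u12 = u7 NOR u4 = T NOR F = F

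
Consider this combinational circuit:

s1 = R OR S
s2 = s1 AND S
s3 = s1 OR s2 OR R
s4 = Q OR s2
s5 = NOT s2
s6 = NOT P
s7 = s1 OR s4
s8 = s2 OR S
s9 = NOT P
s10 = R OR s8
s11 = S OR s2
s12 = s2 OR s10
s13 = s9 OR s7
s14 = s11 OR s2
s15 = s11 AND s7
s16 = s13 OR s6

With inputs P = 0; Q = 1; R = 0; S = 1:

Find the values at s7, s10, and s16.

s7 = 1, s10 = 1, s16 = 1

s1 = R OR S = 0 OR 1 = 1
s2 = s1 AND S = 1 AND 1 = 1
s4 = Q OR s2 = 1 OR 1 = 1
s6 = NOT P = NOT 0 = 1
s7 = s1 OR s4 = 1 OR 1 = 1
s8 = s2 OR S = 1 OR 1 = 1
s9 = NOT P = NOT 0 = 1
s10 = R OR s8 = 0 OR 1 = 1
s13 = s9 OR s7 = 1 OR 1 = 1
s16 = s13 OR s6 = 1 OR 1 = 1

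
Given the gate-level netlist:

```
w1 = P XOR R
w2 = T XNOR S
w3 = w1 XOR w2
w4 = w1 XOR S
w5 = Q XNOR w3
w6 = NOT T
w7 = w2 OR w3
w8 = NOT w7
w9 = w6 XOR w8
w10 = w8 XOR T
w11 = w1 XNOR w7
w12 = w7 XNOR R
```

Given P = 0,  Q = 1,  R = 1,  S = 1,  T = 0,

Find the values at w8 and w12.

w8 = 0  w12 = 1

w1 = P XOR R = 0 XOR 1 = 1
w2 = T XNOR S = 0 XNOR 1 = 0
w3 = w1 XOR w2 = 1 XOR 0 = 1
w7 = w2 OR w3 = 0 OR 1 = 1
w8 = NOT w7 = NOT 1 = 0
w12 = w7 XNOR R = 1 XNOR 1 = 1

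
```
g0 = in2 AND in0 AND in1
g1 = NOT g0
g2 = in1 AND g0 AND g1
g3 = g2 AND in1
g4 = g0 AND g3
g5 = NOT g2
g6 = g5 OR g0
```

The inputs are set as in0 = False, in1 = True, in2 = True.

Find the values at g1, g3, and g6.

g1 = True  g3 = False  g6 = True

g0 = in2 AND in0 AND in1 = True AND False AND True = False
g1 = NOT g0 = NOT False = True
g2 = in1 AND g0 AND g1 = True AND False AND True = False
g3 = g2 AND in1 = False AND True = False
g5 = NOT g2 = NOT False = True
g6 = g5 OR g0 = True OR False = True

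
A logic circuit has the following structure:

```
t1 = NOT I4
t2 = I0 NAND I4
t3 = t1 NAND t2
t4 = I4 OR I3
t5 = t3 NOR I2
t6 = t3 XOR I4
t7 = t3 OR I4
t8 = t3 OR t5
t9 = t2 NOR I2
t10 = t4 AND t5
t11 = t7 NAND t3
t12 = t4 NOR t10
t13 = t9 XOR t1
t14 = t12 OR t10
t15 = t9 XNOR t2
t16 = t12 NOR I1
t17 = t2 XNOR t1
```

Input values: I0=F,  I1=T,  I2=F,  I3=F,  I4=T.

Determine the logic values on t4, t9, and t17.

t1 = NOT I4 = NOT T = F
t2 = I0 NAND I4 = F NAND T = T
t4 = I4 OR I3 = T OR F = T
t9 = t2 NOR I2 = T NOR F = F
t17 = t2 XNOR t1 = T XNOR F = F

t4 = T, t9 = F, t17 = F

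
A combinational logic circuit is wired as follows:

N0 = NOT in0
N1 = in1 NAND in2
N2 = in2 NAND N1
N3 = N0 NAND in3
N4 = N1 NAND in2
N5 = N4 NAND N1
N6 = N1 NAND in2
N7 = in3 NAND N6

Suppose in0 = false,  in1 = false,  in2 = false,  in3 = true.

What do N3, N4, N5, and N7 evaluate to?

N0 = NOT in0 = NOT false = true
N1 = in1 NAND in2 = false NAND false = true
N3 = N0 NAND in3 = true NAND true = false
N4 = N1 NAND in2 = true NAND false = true
N5 = N4 NAND N1 = true NAND true = false
N6 = N1 NAND in2 = true NAND false = true
N7 = in3 NAND N6 = true NAND true = false

N3 = false, N4 = true, N5 = false, N7 = false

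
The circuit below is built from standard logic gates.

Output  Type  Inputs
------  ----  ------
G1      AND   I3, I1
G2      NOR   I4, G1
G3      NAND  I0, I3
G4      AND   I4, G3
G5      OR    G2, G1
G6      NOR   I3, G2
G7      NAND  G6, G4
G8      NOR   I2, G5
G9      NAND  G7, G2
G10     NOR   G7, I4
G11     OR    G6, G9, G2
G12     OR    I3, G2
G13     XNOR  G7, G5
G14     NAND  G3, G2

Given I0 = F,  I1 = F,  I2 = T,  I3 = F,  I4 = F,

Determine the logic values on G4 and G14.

G4 = F, G14 = F

G1 = I3 AND I1 = F AND F = F
G2 = I4 NOR G1 = F NOR F = T
G3 = I0 NAND I3 = F NAND F = T
G4 = I4 AND G3 = F AND T = F
G14 = G3 NAND G2 = T NAND T = F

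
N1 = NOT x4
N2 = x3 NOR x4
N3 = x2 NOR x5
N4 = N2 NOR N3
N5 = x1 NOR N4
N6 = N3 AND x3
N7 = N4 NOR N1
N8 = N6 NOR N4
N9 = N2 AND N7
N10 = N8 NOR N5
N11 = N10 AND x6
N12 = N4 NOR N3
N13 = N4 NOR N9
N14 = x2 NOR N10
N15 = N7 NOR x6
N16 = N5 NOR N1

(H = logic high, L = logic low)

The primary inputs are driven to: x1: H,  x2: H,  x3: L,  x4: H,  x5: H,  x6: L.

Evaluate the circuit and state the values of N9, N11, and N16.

N1 = NOT x4 = NOT H = L
N2 = x3 NOR x4 = L NOR H = L
N3 = x2 NOR x5 = H NOR H = L
N4 = N2 NOR N3 = L NOR L = H
N5 = x1 NOR N4 = H NOR H = L
N6 = N3 AND x3 = L AND L = L
N7 = N4 NOR N1 = H NOR L = L
N8 = N6 NOR N4 = L NOR H = L
N9 = N2 AND N7 = L AND L = L
N10 = N8 NOR N5 = L NOR L = H
N11 = N10 AND x6 = H AND L = L
N16 = N5 NOR N1 = L NOR L = H

N9 = L  N11 = L  N16 = H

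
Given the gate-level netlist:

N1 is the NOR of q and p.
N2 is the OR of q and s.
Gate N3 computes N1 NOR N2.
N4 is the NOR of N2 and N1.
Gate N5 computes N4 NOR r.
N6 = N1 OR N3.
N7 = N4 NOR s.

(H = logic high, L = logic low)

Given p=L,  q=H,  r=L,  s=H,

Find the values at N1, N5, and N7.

N1 = L, N5 = H, N7 = L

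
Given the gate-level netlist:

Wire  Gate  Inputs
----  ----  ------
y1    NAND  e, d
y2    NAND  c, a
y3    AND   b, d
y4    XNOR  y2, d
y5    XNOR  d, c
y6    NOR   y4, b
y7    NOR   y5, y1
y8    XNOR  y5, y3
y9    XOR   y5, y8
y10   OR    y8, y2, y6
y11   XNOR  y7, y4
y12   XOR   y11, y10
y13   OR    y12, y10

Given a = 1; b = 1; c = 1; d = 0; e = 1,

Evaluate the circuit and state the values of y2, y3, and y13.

y2 = 0, y3 = 0, y13 = 1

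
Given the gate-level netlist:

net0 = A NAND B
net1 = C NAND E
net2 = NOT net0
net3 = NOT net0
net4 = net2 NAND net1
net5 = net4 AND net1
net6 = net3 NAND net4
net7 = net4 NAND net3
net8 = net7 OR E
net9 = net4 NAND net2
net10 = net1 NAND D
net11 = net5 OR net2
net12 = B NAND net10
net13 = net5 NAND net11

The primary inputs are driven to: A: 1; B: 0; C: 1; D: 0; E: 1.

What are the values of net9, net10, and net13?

net9 = 1, net10 = 1, net13 = 1

net0 = A NAND B = 1 NAND 0 = 1
net1 = C NAND E = 1 NAND 1 = 0
net2 = NOT net0 = NOT 1 = 0
net4 = net2 NAND net1 = 0 NAND 0 = 1
net5 = net4 AND net1 = 1 AND 0 = 0
net9 = net4 NAND net2 = 1 NAND 0 = 1
net10 = net1 NAND D = 0 NAND 0 = 1
net11 = net5 OR net2 = 0 OR 0 = 0
net13 = net5 NAND net11 = 0 NAND 0 = 1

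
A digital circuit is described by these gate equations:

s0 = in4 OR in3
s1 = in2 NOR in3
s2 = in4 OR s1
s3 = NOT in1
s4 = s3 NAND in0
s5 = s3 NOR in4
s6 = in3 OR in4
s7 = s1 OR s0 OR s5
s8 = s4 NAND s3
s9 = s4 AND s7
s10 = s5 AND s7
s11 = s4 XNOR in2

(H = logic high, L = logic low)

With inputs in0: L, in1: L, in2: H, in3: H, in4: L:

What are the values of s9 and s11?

s9 = H; s11 = H

s0 = in4 OR in3 = L OR H = H
s1 = in2 NOR in3 = H NOR H = L
s3 = NOT in1 = NOT L = H
s4 = s3 NAND in0 = H NAND L = H
s5 = s3 NOR in4 = H NOR L = L
s7 = s1 OR s0 OR s5 = L OR H OR L = H
s9 = s4 AND s7 = H AND H = H
s11 = s4 XNOR in2 = H XNOR H = H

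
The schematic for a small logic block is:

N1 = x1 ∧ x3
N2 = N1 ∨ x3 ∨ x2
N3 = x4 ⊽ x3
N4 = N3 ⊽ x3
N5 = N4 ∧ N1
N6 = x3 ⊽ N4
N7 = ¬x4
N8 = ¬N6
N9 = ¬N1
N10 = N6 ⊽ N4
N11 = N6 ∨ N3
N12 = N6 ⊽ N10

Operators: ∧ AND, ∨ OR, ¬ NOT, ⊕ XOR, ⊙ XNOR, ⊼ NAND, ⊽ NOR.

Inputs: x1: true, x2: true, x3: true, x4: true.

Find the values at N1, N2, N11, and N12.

N1 = true  N2 = true  N11 = false  N12 = false

N1 = x1 AND x3 = true AND true = true
N2 = N1 OR x3 OR x2 = true OR true OR true = true
N3 = x4 NOR x3 = true NOR true = false
N4 = N3 NOR x3 = false NOR true = false
N6 = x3 NOR N4 = true NOR false = false
N10 = N6 NOR N4 = false NOR false = true
N11 = N6 OR N3 = false OR false = false
N12 = N6 NOR N10 = false NOR true = false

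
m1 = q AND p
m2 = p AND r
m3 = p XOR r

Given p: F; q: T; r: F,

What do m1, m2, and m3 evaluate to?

m1 = T AND F = F
m2 = F AND F = F
m3 = F XOR F = F

m1 = F, m2 = F, m3 = F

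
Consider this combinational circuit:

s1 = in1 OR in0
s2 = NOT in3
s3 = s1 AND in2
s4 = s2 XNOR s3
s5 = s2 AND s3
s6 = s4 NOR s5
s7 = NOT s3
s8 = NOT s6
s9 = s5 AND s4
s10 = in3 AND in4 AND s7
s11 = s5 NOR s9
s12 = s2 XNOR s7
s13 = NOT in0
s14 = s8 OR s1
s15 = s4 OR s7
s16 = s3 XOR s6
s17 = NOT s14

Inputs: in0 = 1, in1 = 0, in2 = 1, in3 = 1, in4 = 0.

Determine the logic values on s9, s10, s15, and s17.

s1 = in1 OR in0 = 0 OR 1 = 1
s2 = NOT in3 = NOT 1 = 0
s3 = s1 AND in2 = 1 AND 1 = 1
s4 = s2 XNOR s3 = 0 XNOR 1 = 0
s5 = s2 AND s3 = 0 AND 1 = 0
s6 = s4 NOR s5 = 0 NOR 0 = 1
s7 = NOT s3 = NOT 1 = 0
s8 = NOT s6 = NOT 1 = 0
s9 = s5 AND s4 = 0 AND 0 = 0
s10 = in3 AND in4 AND s7 = 1 AND 0 AND 0 = 0
s14 = s8 OR s1 = 0 OR 1 = 1
s15 = s4 OR s7 = 0 OR 0 = 0
s17 = NOT s14 = NOT 1 = 0

s9 = 0, s10 = 0, s15 = 0, s17 = 0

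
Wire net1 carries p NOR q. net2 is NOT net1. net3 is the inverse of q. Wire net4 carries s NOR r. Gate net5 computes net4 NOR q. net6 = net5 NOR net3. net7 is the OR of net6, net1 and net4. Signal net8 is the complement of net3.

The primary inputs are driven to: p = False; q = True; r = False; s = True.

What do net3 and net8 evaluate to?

net3 = False, net8 = True

net3 = NOT q = NOT True = False
net8 = NOT net3 = NOT False = True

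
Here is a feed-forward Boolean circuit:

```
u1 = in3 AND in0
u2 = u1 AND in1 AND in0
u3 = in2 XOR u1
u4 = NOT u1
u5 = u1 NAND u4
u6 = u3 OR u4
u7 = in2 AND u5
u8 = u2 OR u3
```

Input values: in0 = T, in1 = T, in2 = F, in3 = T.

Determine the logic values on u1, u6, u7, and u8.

u1 = T, u6 = T, u7 = F, u8 = T

u1 = in3 AND in0 = T AND T = T
u2 = u1 AND in1 AND in0 = T AND T AND T = T
u3 = in2 XOR u1 = F XOR T = T
u4 = NOT u1 = NOT T = F
u5 = u1 NAND u4 = T NAND F = T
u6 = u3 OR u4 = T OR F = T
u7 = in2 AND u5 = F AND T = F
u8 = u2 OR u3 = T OR T = T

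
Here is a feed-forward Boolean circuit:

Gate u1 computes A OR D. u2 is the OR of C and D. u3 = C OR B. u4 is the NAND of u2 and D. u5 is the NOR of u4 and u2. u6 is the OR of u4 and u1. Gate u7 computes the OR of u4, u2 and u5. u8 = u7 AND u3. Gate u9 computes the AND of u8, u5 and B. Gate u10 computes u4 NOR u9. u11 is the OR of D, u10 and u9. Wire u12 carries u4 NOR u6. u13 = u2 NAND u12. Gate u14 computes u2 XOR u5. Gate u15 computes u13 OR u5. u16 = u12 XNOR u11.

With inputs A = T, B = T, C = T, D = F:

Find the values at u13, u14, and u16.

u13 = T, u14 = T, u16 = T

u1 = A OR D = T OR F = T
u2 = C OR D = T OR F = T
u3 = C OR B = T OR T = T
u4 = u2 NAND D = T NAND F = T
u5 = u4 NOR u2 = T NOR T = F
u6 = u4 OR u1 = T OR T = T
u7 = u4 OR u2 OR u5 = T OR T OR F = T
u8 = u7 AND u3 = T AND T = T
u9 = u8 AND u5 AND B = T AND F AND T = F
u10 = u4 NOR u9 = T NOR F = F
u11 = D OR u10 OR u9 = F OR F OR F = F
u12 = u4 NOR u6 = T NOR T = F
u13 = u2 NAND u12 = T NAND F = T
u14 = u2 XOR u5 = T XOR F = T
u16 = u12 XNOR u11 = F XNOR F = T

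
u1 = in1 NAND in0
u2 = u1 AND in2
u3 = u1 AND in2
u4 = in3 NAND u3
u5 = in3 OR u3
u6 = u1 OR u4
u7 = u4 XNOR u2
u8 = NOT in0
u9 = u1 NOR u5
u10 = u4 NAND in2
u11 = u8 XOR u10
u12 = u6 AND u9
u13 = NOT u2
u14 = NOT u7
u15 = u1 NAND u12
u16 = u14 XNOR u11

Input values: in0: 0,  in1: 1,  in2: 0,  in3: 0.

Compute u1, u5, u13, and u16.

u1 = in1 NAND in0 = 1 NAND 0 = 1
u2 = u1 AND in2 = 1 AND 0 = 0
u3 = u1 AND in2 = 1 AND 0 = 0
u4 = in3 NAND u3 = 0 NAND 0 = 1
u5 = in3 OR u3 = 0 OR 0 = 0
u7 = u4 XNOR u2 = 1 XNOR 0 = 0
u8 = NOT in0 = NOT 0 = 1
u10 = u4 NAND in2 = 1 NAND 0 = 1
u11 = u8 XOR u10 = 1 XOR 1 = 0
u13 = NOT u2 = NOT 0 = 1
u14 = NOT u7 = NOT 0 = 1
u16 = u14 XNOR u11 = 1 XNOR 0 = 0

u1 = 1; u5 = 0; u13 = 1; u16 = 0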